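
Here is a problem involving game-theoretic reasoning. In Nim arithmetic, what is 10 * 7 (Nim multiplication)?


Nim multiplication is bilinear over XOR: (u XOR v) * w = (u*w) XOR (v*w).
So we split each operand into its bit components and XOR the pairwise Nim products.
10 = 2 + 8 (as XOR of powers of 2).
7 = 1 + 2 + 4 (as XOR of powers of 2).
Using the standard Nim-product table on single bits:
  2*2 = 3,   2*4 = 8,   2*8 = 12,
  4*4 = 6,   4*8 = 11,  8*8 = 13,
and  1*x = x (identity), k*l = l*k (commutative).
Pairwise Nim products:
  2 * 1 = 2
  2 * 2 = 3
  2 * 4 = 8
  8 * 1 = 8
  8 * 2 = 12
  8 * 4 = 11
XOR them: 2 XOR 3 XOR 8 XOR 8 XOR 12 XOR 11 = 6.
Result: 10 * 7 = 6 (in Nim).

6


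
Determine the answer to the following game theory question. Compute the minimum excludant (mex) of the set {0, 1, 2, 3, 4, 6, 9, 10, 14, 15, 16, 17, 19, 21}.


Set = {0, 1, 2, 3, 4, 6, 9, 10, 14, 15, 16, 17, 19, 21}
0 is in the set.
1 is in the set.
2 is in the set.
3 is in the set.
4 is in the set.
5 is NOT in the set. This is the mex.
mex = 5

5


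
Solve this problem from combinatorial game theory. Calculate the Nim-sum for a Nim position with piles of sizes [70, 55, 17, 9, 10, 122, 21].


We need the XOR (exclusive or) of all pile sizes.
After XOR-ing pile 1 (size 70): 0 XOR 70 = 70
After XOR-ing pile 2 (size 55): 70 XOR 55 = 113
After XOR-ing pile 3 (size 17): 113 XOR 17 = 96
After XOR-ing pile 4 (size 9): 96 XOR 9 = 105
After XOR-ing pile 5 (size 10): 105 XOR 10 = 99
After XOR-ing pile 6 (size 122): 99 XOR 122 = 25
After XOR-ing pile 7 (size 21): 25 XOR 21 = 12
The Nim-value of this position is 12.

12


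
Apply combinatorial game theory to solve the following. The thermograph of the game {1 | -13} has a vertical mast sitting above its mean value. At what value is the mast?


Game = {1 | -13}, a switch {a | b} with numbers a > b.
Its thermograph has left wall a - t and right wall b + t, which meet at t = (a - b)/2, where both equal (a + b)/2. So the mast (mean value) is at (a + b)/2.
Mean = (1 + (-13))/2 = -12/2 = -6

-6


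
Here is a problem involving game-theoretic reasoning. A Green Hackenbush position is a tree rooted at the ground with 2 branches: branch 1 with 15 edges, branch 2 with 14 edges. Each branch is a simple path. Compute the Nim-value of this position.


The tree has 2 branches from the ground vertex.
In Green Hackenbush, the Nim-value of a simple path of length k is k.
Branch 1: length 15, Nim-value = 15
Branch 2: length 14, Nim-value = 14
Total Nim-value = XOR of all branch values:
0 XOR 15 = 15
15 XOR 14 = 1
Nim-value of the tree = 1

1


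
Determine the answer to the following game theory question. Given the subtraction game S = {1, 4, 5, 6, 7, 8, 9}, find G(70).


The subtraction set is S = {1, 4, 5, 6, 7, 8, 9}.
G(k) = mex{ G(k - s) : s in S, s <= k }. We compute iteratively: G(0) = 0.
G(1) = mex({0}) = 1
G(2) = mex({1}) = 0
G(3) = mex({0}) = 1
G(4) = mex({0, 1}) = 2
G(5) = mex({0, 1, 2}) = 3
G(6) = mex({0, 1, 3}) = 2
G(7) = mex({0, 1, 2}) = 3
G(8) = mex({0, 1, 2, 3}) = 4
G(9) = mex({0, 1, 2, 3, 4}) = 5
G(10) = mex({0, 1, 2, 3, 5}) = 4
G(11) = mex({0, 1, 2, 3, 4}) = 5
G(12) = mex({1, 2, 3, 4, 5}) = 0
G(13) = mex({0, 2, 3, 4, 5}) = 1
G(14) = mex({1, 2, 3, 4, 5}) = 0
G(15) = mex({0, 2, 3, 4, 5}) = 1
G(16) = mex({0, 1, 3, 4, 5}) = 2
G(17) = mex({0, 1, 2, 4, 5}) = 3
G(18) = mex({0, 1, 3, 4, 5}) = 2
G(19) = mex({0, 1, 2, 4, 5}) = 3
G(20) = mex({0, 1, 2, 3, 5}) = 4
Observe that G(12)..G(20) = 0, 1, 0, 1, 2, 3, 2, 3, 4 repeats G(0)..G(8) = 0, 1, 0, 1, 2, 3, 2, 3, 4.
For k >= max(S) = 9, G(k) is determined by the previous 9 values G(k-9)..G(k-1); a window of 9 consecutive values has recurred shifted by 12, so by induction G(k + 12) = G(k) for all k >= 0: the sequence is periodic from the start with period 12.
One period: G(0..11) = 0, 1, 0, 1, 2, 3, 2, 3, 4, 5, 4, 5.
70 mod 12 = 10, so G(70) = G(10) = 4.

4


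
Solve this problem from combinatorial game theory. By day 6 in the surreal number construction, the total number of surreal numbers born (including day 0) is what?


Day 0: {|} = 0 is born. Count = 1.
Day n: the number of surreal numbers born by day n is 2^(n+1) - 1.
By day 0: 2^1 - 1 = 1
By day 1: 2^2 - 1 = 3
By day 2: 2^3 - 1 = 7
By day 3: 2^4 - 1 = 15
By day 4: 2^5 - 1 = 31
By day 5: 2^6 - 1 = 63
By day 6: 2^7 - 1 = 127
By day 6: 127 surreal numbers.

127


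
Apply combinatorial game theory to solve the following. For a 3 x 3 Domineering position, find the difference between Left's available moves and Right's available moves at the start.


Board is 3 x 3 (rows x cols).
Left (vertical) placements: (rows-1) * cols = 2 * 3 = 6
Right (horizontal) placements: rows * (cols-1) = 3 * 2 = 6
Advantage = Left - Right = 6 - 6 = 0

0


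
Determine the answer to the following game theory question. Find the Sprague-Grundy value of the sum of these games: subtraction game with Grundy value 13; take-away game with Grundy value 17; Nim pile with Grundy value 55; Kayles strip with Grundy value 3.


By the Sprague-Grundy theorem, the Grundy value of a sum of games is the XOR of individual Grundy values.
subtraction game: Grundy value = 13. Running XOR: 0 XOR 13 = 13
take-away game: Grundy value = 17. Running XOR: 13 XOR 17 = 28
Nim pile: Grundy value = 55. Running XOR: 28 XOR 55 = 43
Kayles strip: Grundy value = 3. Running XOR: 43 XOR 3 = 40
The combined Grundy value is 40.

40


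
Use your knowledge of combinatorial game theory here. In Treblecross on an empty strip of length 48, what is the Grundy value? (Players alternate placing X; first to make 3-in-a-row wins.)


Treblecross: place X on empty cells; 3-in-a-row wins.
Playing within two cells of an existing X lets the opponent win at once, so sensible play treats the cells i-2..i+2 around each X as dead. The player left with no safe cell loses, so this is a normal-play take-away game on strips of safe cells.
Placing X at cell i (0-indexed) of a strip of k safe cells leaves independent strips of sizes max(0, i-2) and max(0, k-i-3). Hence G(k) = mex{ G(max(0,i-2)) XOR G(max(0,k-i-3)) : 0 <= i < k }, with G(0) = 0.
G(1): splits (0,0):0^0=0 -> mex({0}) = 1
G(2): splits (0,0):0^0=0 -> mex({0}) = 1
G(3): splits (0,0):0^0=0 -> mex({0}) = 1
G(4): splits (0,1):0^1=1 (0,0):0^0=0 -> mex({0, 1}) = 2
G(5): splits (0,2):0^1=1 (0,1):0^1=1 (0,0):0^0=0 -> mex({0, 1}) = 2
G(6) = mex({1}) = 0
G(7) = mex({0, 1, 2}) = 3
G(8) = mex({0, 1, 2}) = 3
G(9) = mex({0, 2}) = 1
G(10) = mex({0, 2, 3}) = 1
G(11) = mex({0, 3}) = 1
G(12) = mex({1, 3}) = 0
G(13) = mex({0, 1, 2, 3}) = 4
G(14) = mex({0, 1, 2}) = 3
G(15) = mex({0, 1, 2}) = 3
G(16) = mex({0, 1, 2, 4}) = 3
G(17) = mex({0, 1, 3, 4}) = 2
G(18) = mex({0, 1, 3, 4}) = 2
G(19) = mex({0, 1, 3, 5}) = 2
G(20) = mex({0, 1, 2, 3, 5}) = 4
G(21) = mex({0, 1, 2, 3, 5}) = 4
G(22) = mex({1, 2, 6}) = 0
G(23) = mex({0, 1, 2, 3, 4, 6}) = 5
G(24) = mex({0, 1, 2, 3, 4}) = 5
G(25) = mex({0, 1, 3, 4, 7}) = 2
G(26) = mex({0, 1, 3, 4, 5, 7}) = 2
G(27) = mex({0, 1, 3, 5}) = 2
G(28) = mex({0, 1, 2, 5}) = 3
G(29) = mex({0, 1, 2, 4, 5, 6}) = 3
G(30) = mex({1, 2, 4, 6}) = 0
G(31) = mex({0, 1, 2, 3, 4, 6}) = 5
G(32) = mex({1, 2, 3, 4, 7}) = 0
G(33) = mex({0, 3, 7}) = 1
G(34) = mex({0, 2, 3, 5, 7}) = 1
G(35) = mex({0, 2, 3, 5, 6}) = 1
G(36) = mex({0, 1, 2, 5, 6}) = 3
G(37) = mex({0, 1, 2, 4, 5, 6}) = 3
G(38) = mex({0, 1, 2, 4}) = 3
G(39) = mex({0, 1, 2, 3, 4, 7}) = 5
G(40) = mex({0, 1, 2, 3, 4, 5, 7}) = 6
G(41) = mex({0, 1, 2, 3, 5, 7}) = 4
G(42) = mex({0, 1, 2, 3, 5, 6, 7}) = 4
G(43) = mex({0, 2, 3, 5, 6}) = 1
G(44) = mex({1, 2, 3, 4, 5, 6}) = 0
G(45) = mex({0, 1, 2, 3, 4, 6, 7}) = 5
G(46) = mex({0, 1, 2, 3, 4, 7}) = 5
G(47) = mex({0, 1, 2, 3, 4, 5, 7}) = 6
G(48) = mex({0, 1, 2, 3, 4, 5, 7}) = 6
Therefore G(48) = 6.

6


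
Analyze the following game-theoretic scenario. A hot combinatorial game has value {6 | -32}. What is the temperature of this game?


The game is {6 | -32}, a switch {a | b} with numbers a > b.
Cooling {a | b} by t gives {a - t | b + t}, which stops being hot when a - t = b + t, i.e. at t = (a - b)/2. So the temperature of a switch is (a - b)/2.
Temperature = (Left option - Right option) / 2
= (6 - (-32)) / 2
= 38 / 2
= 19

19


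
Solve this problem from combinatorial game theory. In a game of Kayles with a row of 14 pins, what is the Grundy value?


Kayles: a move removes 1 or 2 adjacent pins from a contiguous row.
Removing pins from a row of k leaves two independent rows (a, b) with a + b = k - 1 (one pin) or a + b = k - 2 (two pins); an end removal gives a = 0.
By Sprague-Grundy, G(k) = mex{ G(a) XOR G(b) } over all these splits. G(0) = 0.
G(1): splits (0,0):0^0=0 -> mex({0}) = 1
G(2): splits (0,1):0^1=1 (0,0):0^0=0 -> mex({0, 1}) = 2
G(3): splits (0,2):0^2=2 (1,1):1^1=0 (0,1):0^1=1 -> mex({0, 1, 2}) = 3
G(4): splits (0,3):0^3=3 (1,2):1^2=3 (0,2):0^2=2 (1,1):1^1=0 -> mex({0, 2, 3}) = 1
G(5): splits (0,4):0^1=1 (1,3):1^3=2 (2,2):2^2=0 (0,3):0^3=3 (1,2):1^2=3 -> mex({0, 1, 2, 3}) = 4
G(6) = mex({0, 1, 2, 4}) = 3
G(7) = mex({0, 1, 3, 4, 5}) = 2
G(8) = mex({0, 2, 3, 5, 6}) = 1
G(9) = mex({0, 1, 2, 3, 6, 7}) = 4
G(10) = mex({0, 1, 3, 4, 5, 7}) = 2
G(11) = mex({0, 1, 2, 3, 4, 5}) = 6
G(12) = mex({0, 1, 2, 3, 5, 6, 7}) = 4
G(13) = mex({0, 2, 3, 4, 6, 7}) = 1
G(14) = mex({0, 1, 4, 5, 6, 7}) = 2
Therefore G(14) = 2.

2


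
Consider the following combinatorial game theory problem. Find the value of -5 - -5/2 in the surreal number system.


x = -5, y = -5/2
Converting to common denominator: 2
x = -10/2, y = -5/2
x - y = -5 - -5/2 = -5/2

-5/2


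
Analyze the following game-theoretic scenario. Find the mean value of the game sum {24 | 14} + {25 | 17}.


G1 = {24 | 14}, G2 = {25 | 17}
Each is a switch {a | b} with numbers a > b; its mean value is (a + b)/2, and mean value is additive over game sums: m(G1 + G2) = m(G1) + m(G2).
Mean of G1 = (24 + (14))/2 = 38/2 = 19
Mean of G2 = (25 + (17))/2 = 42/2 = 21
Mean of G1 + G2 = 19 + 21 = 40

40


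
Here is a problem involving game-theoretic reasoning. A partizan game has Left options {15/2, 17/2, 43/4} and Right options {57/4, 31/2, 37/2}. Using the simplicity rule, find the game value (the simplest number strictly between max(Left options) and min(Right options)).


Left options: {15/2, 17/2, 43/4}, max = 43/4
Right options: {57/4, 31/2, 37/2}, min = 57/4
All options are numbers and max(Left) < min(Right), so by the simplicity theorem the value is the simplest (earliest-born) number strictly between 43/4 and 57/4.
Integers 11 through 14 all lie strictly between 43/4 and 57/4.
Among integers, the simplest (lowest birthday = smallest |n|; 0 is born on day 0, +-n on day n) is 11.
No non-integer in the interval can be simpler: if x is a non-integer in the interval, then floor(x) or ceil(x) also lies in the interval (the interval contains an integer), and both are proper prefixes of x's sign expansion, i.e. born earlier. So the game value is 11.
Game value = 11

11


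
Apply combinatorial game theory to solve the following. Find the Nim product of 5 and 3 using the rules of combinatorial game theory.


Nim multiplication is bilinear over XOR: (u XOR v) * w = (u*w) XOR (v*w).
So we split each operand into its bit components and XOR the pairwise Nim products.
5 = 1 + 4 (as XOR of powers of 2).
3 = 1 + 2 (as XOR of powers of 2).
Using the standard Nim-product table on single bits:
  2*2 = 3,   2*4 = 8,   2*8 = 12,
  4*4 = 6,   4*8 = 11,  8*8 = 13,
and  1*x = x (identity), k*l = l*k (commutative).
Pairwise Nim products:
  1 * 1 = 1
  1 * 2 = 2
  4 * 1 = 4
  4 * 2 = 8
XOR them: 1 XOR 2 XOR 4 XOR 8 = 15.
Result: 5 * 3 = 15 (in Nim).

15


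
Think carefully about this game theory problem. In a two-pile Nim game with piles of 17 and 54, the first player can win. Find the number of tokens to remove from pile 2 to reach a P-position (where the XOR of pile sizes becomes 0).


Piles: 17 and 54
Current XOR: 17 XOR 54 = 39 (non-zero, so this is an N-position).
To make the XOR zero, we need to find a move that balances the piles.
For pile 2 (size 54): target = 54 XOR 39 = 17
We reduce pile 2 from 54 to 17.
Tokens removed: 54 - 17 = 37
Verification: 17 XOR 17 = 0

37


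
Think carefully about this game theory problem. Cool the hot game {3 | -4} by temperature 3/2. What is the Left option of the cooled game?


Original game: {3 | -4} (a switch {a | b} with a > b).
Cooling by t (for t below the temperature (a - b)/2 = 7/2) taxes each move by t: {a | b} cooled by t is {a - t | b + t}.
Cooling amount: t = 3/2
Cooled Left option: 3 - 3/2 = 3/2
Cooled Right option: -4 + 3/2 = -5/2
Cooled game: {3/2 | -5/2}
Left option = 3/2

3/2


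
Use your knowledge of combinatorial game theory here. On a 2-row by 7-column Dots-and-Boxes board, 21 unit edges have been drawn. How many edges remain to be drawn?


Grid: 2 x 7 boxes, i.e. 3 rows and 8 columns of dots.
Horizontal edges: (rows + 1) * cols = 3 * 7 = 21
Vertical edges: rows * (cols + 1) = 2 * 8 = 16
Total edges: 21 + 16 = 37
Edges drawn: 21
Remaining: 37 - 21 = 16

16


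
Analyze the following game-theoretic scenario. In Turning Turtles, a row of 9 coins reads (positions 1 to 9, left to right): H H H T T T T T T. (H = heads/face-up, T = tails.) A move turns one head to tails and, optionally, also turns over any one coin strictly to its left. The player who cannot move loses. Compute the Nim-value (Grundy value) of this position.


Coins: H H H T T T T T T
Key fact: a single head at position k behaves exactly like a Nim heap of size k (turning it to T and optionally flipping a coin at j < k corresponds to moving the heap from k to j, or to 0), and heads combine as a disjunctive sum (two heads at the same place would cancel, matching j XOR j = 0). So the Nim-value is the XOR of the 1-indexed positions of the heads.
Face-up positions (1-indexed): [1, 2, 3]
XOR 0 with 1: 0 XOR 1 = 1
XOR 1 with 2: 1 XOR 2 = 3
XOR 3 with 3: 3 XOR 3 = 0
Nim-value = 0

0


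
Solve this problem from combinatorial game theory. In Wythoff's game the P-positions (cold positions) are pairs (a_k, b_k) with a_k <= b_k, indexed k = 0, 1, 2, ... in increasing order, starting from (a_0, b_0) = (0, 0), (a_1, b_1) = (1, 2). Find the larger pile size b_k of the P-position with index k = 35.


By Wythoff's theorem, a_k = floor(k * phi) and b_k = floor(k * phi^2) = a_k + k, where phi = (1 + sqrt(5))/2 is the golden ratio.
phi = (1 + sqrt(5))/2 = 1.618034
phi^2 = phi + 1 = 2.618034
k = 35
k * phi^2 = 35 * 2.618034 = 91.631190
b_35 = floor(k * phi^2) = 91 (check: a_35 + k = 56 + 35 = 91)

91


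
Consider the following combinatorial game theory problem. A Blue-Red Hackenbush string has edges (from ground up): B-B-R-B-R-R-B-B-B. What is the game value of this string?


Edges (from ground): B-B-R-B-R-R-B-B-B
By Berlekamp's sign-expansion rule, a Blue-Red Hackenbush stalk has the value of the surreal number whose sign sequence is the edge sequence with B -> + and R -> -.
Sign sequence: ++-+--+++
Trace the sign expansion in the surreal number tree, starting from 0:
Edge 1: B (sign +) -> bounds (0, +inf), value = 1
Edge 2: B (sign +) -> bounds (1, +inf), value = 2
Edge 3: R (sign -) -> bounds (1, 2), value = 3/2
Edge 4: B (sign +) -> bounds (3/2, 2), value = 7/4
Edge 5: R (sign -) -> bounds (3/2, 7/4), value = 13/8
Edge 6: R (sign -) -> bounds (3/2, 13/8), value = 25/16
Edge 7: B (sign +) -> bounds (25/16, 13/8), value = 51/32
Edge 8: B (sign +) -> bounds (51/32, 13/8), value = 103/64
Edge 9: B (sign +) -> bounds (103/64, 13/8), value = 207/128
Game value = 207/128

207/128


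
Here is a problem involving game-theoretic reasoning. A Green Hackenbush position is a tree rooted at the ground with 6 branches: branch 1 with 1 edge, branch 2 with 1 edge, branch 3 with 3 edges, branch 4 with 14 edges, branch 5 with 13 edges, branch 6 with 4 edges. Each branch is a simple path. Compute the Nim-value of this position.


The tree has 6 branches from the ground vertex.
In Green Hackenbush, the Nim-value of a simple path of length k is k.
Branch 1: length 1, Nim-value = 1
Branch 2: length 1, Nim-value = 1
Branch 3: length 3, Nim-value = 3
Branch 4: length 14, Nim-value = 14
Branch 5: length 13, Nim-value = 13
Branch 6: length 4, Nim-value = 4
Total Nim-value = XOR of all branch values:
0 XOR 1 = 1
1 XOR 1 = 0
0 XOR 3 = 3
3 XOR 14 = 13
13 XOR 13 = 0
0 XOR 4 = 4
Nim-value of the tree = 4

4


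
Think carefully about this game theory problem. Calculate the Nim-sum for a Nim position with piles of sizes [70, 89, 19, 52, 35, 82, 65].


We need the XOR (exclusive or) of all pile sizes.
After XOR-ing pile 1 (size 70): 0 XOR 70 = 70
After XOR-ing pile 2 (size 89): 70 XOR 89 = 31
After XOR-ing pile 3 (size 19): 31 XOR 19 = 12
After XOR-ing pile 4 (size 52): 12 XOR 52 = 56
After XOR-ing pile 5 (size 35): 56 XOR 35 = 27
After XOR-ing pile 6 (size 82): 27 XOR 82 = 73
After XOR-ing pile 7 (size 65): 73 XOR 65 = 8
The Nim-value of this position is 8.

8


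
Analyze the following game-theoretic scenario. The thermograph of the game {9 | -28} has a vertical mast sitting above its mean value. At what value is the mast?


Game = {9 | -28}, a switch {a | b} with numbers a > b.
Its thermograph has left wall a - t and right wall b + t, which meet at t = (a - b)/2, where both equal (a + b)/2. So the mast (mean value) is at (a + b)/2.
Mean = (9 + (-28))/2 = -19/2 = -19/2

-19/2


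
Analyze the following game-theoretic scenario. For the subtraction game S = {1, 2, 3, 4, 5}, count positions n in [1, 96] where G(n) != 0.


Subtraction set S = {1, 2, 3, 4, 5}, so G(n) = n mod 6.
G(n) = 0 when n is a multiple of 6.
Multiples of 6 in [1, 96]: 16
N-positions (nonzero Grundy) = 96 - 16 = 80

80


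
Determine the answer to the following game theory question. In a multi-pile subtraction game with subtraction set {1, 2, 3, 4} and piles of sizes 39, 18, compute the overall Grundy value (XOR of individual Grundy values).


Subtraction set: {1, 2, 3, 4}
For this subtraction set, G(n) = n mod 5 (period = max + 1 = 5).
Pile 1 (size 39): G(39) = 39 mod 5 = 4
Pile 2 (size 18): G(18) = 18 mod 5 = 3
Total Grundy value = XOR of all: 4 XOR 3 = 7

7


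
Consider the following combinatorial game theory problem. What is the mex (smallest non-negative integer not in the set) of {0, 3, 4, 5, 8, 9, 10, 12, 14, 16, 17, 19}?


Set = {0, 3, 4, 5, 8, 9, 10, 12, 14, 16, 17, 19}
0 is in the set.
1 is NOT in the set. This is the mex.
mex = 1

1


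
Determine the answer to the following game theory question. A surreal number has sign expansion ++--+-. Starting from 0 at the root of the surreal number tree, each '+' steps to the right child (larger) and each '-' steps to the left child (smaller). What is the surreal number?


Sign expansion: ++--+-
Rule: track bounds (lo, hi), initially (-inf, +inf). On '+', the current value becomes lo and we move to the simplest number in (value, hi): value + 1 if hi = +inf, otherwise the midpoint (value + hi)/2. On '-', the current value becomes hi and we move to value - 1 if lo = -inf, otherwise the midpoint (lo + value)/2.
Start at 0.
Step 1: sign = +, move right. Bounds: (0, +inf). Value = 1
Step 2: sign = +, move right. Bounds: (1, +inf). Value = 2
Step 3: sign = -, move left. Bounds: (1, 2). Value = 3/2
Step 4: sign = -, move left. Bounds: (1, 3/2). Value = 5/4
Step 5: sign = +, move right. Bounds: (5/4, 3/2). Value = 11/8
Step 6: sign = -, move left. Bounds: (5/4, 11/8). Value = 21/16
The surreal number with sign expansion ++--+- is 21/16.

21/16


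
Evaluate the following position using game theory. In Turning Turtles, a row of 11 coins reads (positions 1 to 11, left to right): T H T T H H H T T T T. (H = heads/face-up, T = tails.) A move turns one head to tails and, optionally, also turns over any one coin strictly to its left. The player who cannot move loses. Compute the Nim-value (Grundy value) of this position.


Coins: T H T T H H H T T T T
Key fact: a single head at position k behaves exactly like a Nim heap of size k (turning it to T and optionally flipping a coin at j < k corresponds to moving the heap from k to j, or to 0), and heads combine as a disjunctive sum (two heads at the same place would cancel, matching j XOR j = 0). So the Nim-value is the XOR of the 1-indexed positions of the heads.
Face-up positions (1-indexed): [2, 5, 6, 7]
XOR 0 with 2: 0 XOR 2 = 2
XOR 2 with 5: 2 XOR 5 = 7
XOR 7 with 6: 7 XOR 6 = 1
XOR 1 with 7: 1 XOR 7 = 6
Nim-value = 6

6


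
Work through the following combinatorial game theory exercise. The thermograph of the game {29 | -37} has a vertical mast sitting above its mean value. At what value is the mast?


Game = {29 | -37}, a switch {a | b} with numbers a > b.
Its thermograph has left wall a - t and right wall b + t, which meet at t = (a - b)/2, where both equal (a + b)/2. So the mast (mean value) is at (a + b)/2.
Mean = (29 + (-37))/2 = -8/2 = -4

-4


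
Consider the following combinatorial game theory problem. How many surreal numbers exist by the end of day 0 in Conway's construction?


Day 0: {|} = 0 is born. Count = 1.
Day n: the number of surreal numbers born by day n is 2^(n+1) - 1.
By day 0: 2^1 - 1 = 1
By day 0: 1 surreal numbers.

1


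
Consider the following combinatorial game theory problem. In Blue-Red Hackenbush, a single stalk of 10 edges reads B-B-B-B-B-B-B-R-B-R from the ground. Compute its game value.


Edges (from ground): B-B-B-B-B-B-B-R-B-R
By Berlekamp's sign-expansion rule, a Blue-Red Hackenbush stalk has the value of the surreal number whose sign sequence is the edge sequence with B -> + and R -> -.
Sign sequence: +++++++-+-
Trace the sign expansion in the surreal number tree, starting from 0:
Edge 1: B (sign +) -> bounds (0, +inf), value = 1
Edge 2: B (sign +) -> bounds (1, +inf), value = 2
Edge 3: B (sign +) -> bounds (2, +inf), value = 3
Edge 4: B (sign +) -> bounds (3, +inf), value = 4
Edge 5: B (sign +) -> bounds (4, +inf), value = 5
Edge 6: B (sign +) -> bounds (5, +inf), value = 6
Edge 7: B (sign +) -> bounds (6, +inf), value = 7
Edge 8: R (sign -) -> bounds (6, 7), value = 13/2
Edge 9: B (sign +) -> bounds (13/2, 7), value = 27/4
Edge 10: R (sign -) -> bounds (13/2, 27/4), value = 53/8
Game value = 53/8

53/8


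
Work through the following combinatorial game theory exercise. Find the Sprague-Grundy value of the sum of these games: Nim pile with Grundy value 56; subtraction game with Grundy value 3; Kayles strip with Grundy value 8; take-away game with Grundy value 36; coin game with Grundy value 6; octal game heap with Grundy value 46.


By the Sprague-Grundy theorem, the Grundy value of a sum of games is the XOR of individual Grundy values.
Nim pile: Grundy value = 56. Running XOR: 0 XOR 56 = 56
subtraction game: Grundy value = 3. Running XOR: 56 XOR 3 = 59
Kayles strip: Grundy value = 8. Running XOR: 59 XOR 8 = 51
take-away game: Grundy value = 36. Running XOR: 51 XOR 36 = 23
coin game: Grundy value = 6. Running XOR: 23 XOR 6 = 17
octal game heap: Grundy value = 46. Running XOR: 17 XOR 46 = 63
The combined Grundy value is 63.

63


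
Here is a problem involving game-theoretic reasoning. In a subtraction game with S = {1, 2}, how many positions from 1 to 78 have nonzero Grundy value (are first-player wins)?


Subtraction set S = {1, 2}, so G(n) = n mod 3.
G(n) = 0 when n is a multiple of 3.
Multiples of 3 in [1, 78]: 26
N-positions (nonzero Grundy) = 78 - 26 = 52

52


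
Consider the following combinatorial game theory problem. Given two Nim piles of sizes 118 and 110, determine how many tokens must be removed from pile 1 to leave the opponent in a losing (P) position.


Piles: 118 and 110
Current XOR: 118 XOR 110 = 24 (non-zero, so this is an N-position).
To make the XOR zero, we need to find a move that balances the piles.
For pile 1 (size 118): target = 118 XOR 24 = 110
We reduce pile 1 from 118 to 110.
Tokens removed: 118 - 110 = 8
Verification: 110 XOR 110 = 0

8


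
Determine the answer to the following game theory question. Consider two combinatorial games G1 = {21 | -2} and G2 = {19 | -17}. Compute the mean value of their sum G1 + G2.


G1 = {21 | -2}, G2 = {19 | -17}
Each is a switch {a | b} with numbers a > b; its mean value is (a + b)/2, and mean value is additive over game sums: m(G1 + G2) = m(G1) + m(G2).
Mean of G1 = (21 + (-2))/2 = 19/2 = 19/2
Mean of G2 = (19 + (-17))/2 = 2/2 = 1
Mean of G1 + G2 = 19/2 + 1 = 21/2

21/2


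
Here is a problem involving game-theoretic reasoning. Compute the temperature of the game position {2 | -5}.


The game is {2 | -5}, a switch {a | b} with numbers a > b.
Cooling {a | b} by t gives {a - t | b + t}, which stops being hot when a - t = b + t, i.e. at t = (a - b)/2. So the temperature of a switch is (a - b)/2.
Temperature = (Left option - Right option) / 2
= (2 - (-5)) / 2
= 7 / 2
= 7/2

7/2


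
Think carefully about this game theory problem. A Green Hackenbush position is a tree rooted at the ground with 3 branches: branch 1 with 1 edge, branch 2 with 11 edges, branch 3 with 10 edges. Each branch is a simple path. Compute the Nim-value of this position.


The tree has 3 branches from the ground vertex.
In Green Hackenbush, the Nim-value of a simple path of length k is k.
Branch 1: length 1, Nim-value = 1
Branch 2: length 11, Nim-value = 11
Branch 3: length 10, Nim-value = 10
Total Nim-value = XOR of all branch values:
0 XOR 1 = 1
1 XOR 11 = 10
10 XOR 10 = 0
Nim-value of the tree = 0

0


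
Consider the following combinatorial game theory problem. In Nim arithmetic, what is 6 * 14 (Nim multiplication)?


Nim multiplication is bilinear over XOR: (u XOR v) * w = (u*w) XOR (v*w).
So we split each operand into its bit components and XOR the pairwise Nim products.
6 = 2 + 4 (as XOR of powers of 2).
14 = 2 + 4 + 8 (as XOR of powers of 2).
Using the standard Nim-product table on single bits:
  2*2 = 3,   2*4 = 8,   2*8 = 12,
  4*4 = 6,   4*8 = 11,  8*8 = 13,
and  1*x = x (identity), k*l = l*k (commutative).
Pairwise Nim products:
  2 * 2 = 3
  2 * 4 = 8
  2 * 8 = 12
  4 * 2 = 8
  4 * 4 = 6
  4 * 8 = 11
XOR them: 3 XOR 8 XOR 12 XOR 8 XOR 6 XOR 11 = 2.
Result: 6 * 14 = 2 (in Nim).

2


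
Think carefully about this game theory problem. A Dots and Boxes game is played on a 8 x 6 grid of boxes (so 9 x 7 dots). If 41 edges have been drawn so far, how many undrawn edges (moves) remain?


Grid: 8 x 6 boxes, i.e. 9 rows and 7 columns of dots.
Horizontal edges: (rows + 1) * cols = 9 * 6 = 54
Vertical edges: rows * (cols + 1) = 8 * 7 = 56
Total edges: 54 + 56 = 110
Edges drawn: 41
Remaining: 110 - 41 = 69

69


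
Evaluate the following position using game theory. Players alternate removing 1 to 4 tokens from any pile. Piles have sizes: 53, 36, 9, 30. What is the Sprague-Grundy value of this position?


Subtraction set: {1, 2, 3, 4}
For this subtraction set, G(n) = n mod 5 (period = max + 1 = 5).
Pile 1 (size 53): G(53) = 53 mod 5 = 3
Pile 2 (size 36): G(36) = 36 mod 5 = 1
Pile 3 (size 9): G(9) = 9 mod 5 = 4
Pile 4 (size 30): G(30) = 30 mod 5 = 0
Total Grundy value = XOR of all: 3 XOR 1 XOR 4 XOR 0 = 6

6


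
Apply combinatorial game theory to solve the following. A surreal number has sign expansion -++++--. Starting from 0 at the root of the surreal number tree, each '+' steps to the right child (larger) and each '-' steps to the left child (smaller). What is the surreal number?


Sign expansion: -++++--
Rule: track bounds (lo, hi), initially (-inf, +inf). On '+', the current value becomes lo and we move to the simplest number in (value, hi): value + 1 if hi = +inf, otherwise the midpoint (value + hi)/2. On '-', the current value becomes hi and we move to value - 1 if lo = -inf, otherwise the midpoint (lo + value)/2.
Start at 0.
Step 1: sign = -, move left. Bounds: (-inf, 0). Value = -1
Step 2: sign = +, move right. Bounds: (-1, 0). Value = -1/2
Step 3: sign = +, move right. Bounds: (-1/2, 0). Value = -1/4
Step 4: sign = +, move right. Bounds: (-1/4, 0). Value = -1/8
Step 5: sign = +, move right. Bounds: (-1/8, 0). Value = -1/16
Step 6: sign = -, move left. Bounds: (-1/8, -1/16). Value = -3/32
Step 7: sign = -, move left. Bounds: (-1/8, -3/32). Value = -7/64
The surreal number with sign expansion -++++-- is -7/64.

-7/64


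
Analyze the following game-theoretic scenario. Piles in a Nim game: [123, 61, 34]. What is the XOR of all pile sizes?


We need the XOR (exclusive or) of all pile sizes.
After XOR-ing pile 1 (size 123): 0 XOR 123 = 123
After XOR-ing pile 2 (size 61): 123 XOR 61 = 70
After XOR-ing pile 3 (size 34): 70 XOR 34 = 100
The Nim-value of this position is 100.

100


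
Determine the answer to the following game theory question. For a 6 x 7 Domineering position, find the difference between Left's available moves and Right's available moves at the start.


Board is 6 x 7 (rows x cols).
Left (vertical) placements: (rows-1) * cols = 5 * 7 = 35
Right (horizontal) placements: rows * (cols-1) = 6 * 6 = 36
Advantage = Left - Right = 35 - 36 = -1

-1


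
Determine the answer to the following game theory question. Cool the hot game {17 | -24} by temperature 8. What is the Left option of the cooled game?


Original game: {17 | -24} (a switch {a | b} with a > b).
Cooling by t (for t below the temperature (a - b)/2 = 41/2) taxes each move by t: {a | b} cooled by t is {a - t | b + t}.
Cooling amount: t = 8
Cooled Left option: 17 - 8 = 9
Cooled Right option: -24 + 8 = -16
Cooled game: {9 | -16}
Left option = 9

9


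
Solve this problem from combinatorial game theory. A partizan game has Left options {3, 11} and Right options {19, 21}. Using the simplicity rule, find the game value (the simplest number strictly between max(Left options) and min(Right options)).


Left options: {3, 11}, max = 11
Right options: {19, 21}, min = 19
All options are numbers and max(Left) < min(Right), so by the simplicity theorem the value is the simplest (earliest-born) number strictly between 11 and 19.
Integers 12 through 18 all lie strictly between 11 and 19.
Among integers, the simplest (lowest birthday = smallest |n|; 0 is born on day 0, +-n on day n) is 12.
No non-integer in the interval can be simpler: if x is a non-integer in the interval, then floor(x) or ceil(x) also lies in the interval (the interval contains an integer), and both are proper prefixes of x's sign expansion, i.e. born earlier. So the game value is 12.
Game value = 12

12


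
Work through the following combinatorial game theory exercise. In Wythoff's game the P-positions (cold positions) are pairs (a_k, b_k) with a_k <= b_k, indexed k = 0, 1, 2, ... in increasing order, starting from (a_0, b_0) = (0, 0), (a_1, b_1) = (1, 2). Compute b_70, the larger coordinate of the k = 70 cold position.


By Wythoff's theorem, a_k = floor(k * phi) and b_k = floor(k * phi^2) = a_k + k, where phi = (1 + sqrt(5))/2 is the golden ratio.
phi = (1 + sqrt(5))/2 = 1.618034
phi^2 = phi + 1 = 2.618034
k = 70
k * phi^2 = 70 * 2.618034 = 183.262379
b_70 = floor(k * phi^2) = 183 (check: a_70 + k = 113 + 70 = 183)

183


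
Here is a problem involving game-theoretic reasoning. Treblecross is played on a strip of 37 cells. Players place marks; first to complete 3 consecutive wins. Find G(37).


Treblecross: place X on empty cells; 3-in-a-row wins.
Playing within two cells of an existing X lets the opponent win at once, so sensible play treats the cells i-2..i+2 around each X as dead. The player left with no safe cell loses, so this is a normal-play take-away game on strips of safe cells.
Placing X at cell i (0-indexed) of a strip of k safe cells leaves independent strips of sizes max(0, i-2) and max(0, k-i-3). Hence G(k) = mex{ G(max(0,i-2)) XOR G(max(0,k-i-3)) : 0 <= i < k }, with G(0) = 0.
G(1): splits (0,0):0^0=0 -> mex({0}) = 1
G(2): splits (0,0):0^0=0 -> mex({0}) = 1
G(3): splits (0,0):0^0=0 -> mex({0}) = 1
G(4): splits (0,1):0^1=1 (0,0):0^0=0 -> mex({0, 1}) = 2
G(5): splits (0,2):0^1=1 (0,1):0^1=1 (0,0):0^0=0 -> mex({0, 1}) = 2
G(6) = mex({1}) = 0
G(7) = mex({0, 1, 2}) = 3
G(8) = mex({0, 1, 2}) = 3
G(9) = mex({0, 2}) = 1
G(10) = mex({0, 2, 3}) = 1
G(11) = mex({0, 3}) = 1
G(12) = mex({1, 3}) = 0
G(13) = mex({0, 1, 2, 3}) = 4
G(14) = mex({0, 1, 2}) = 3
G(15) = mex({0, 1, 2}) = 3
G(16) = mex({0, 1, 2, 4}) = 3
G(17) = mex({0, 1, 3, 4}) = 2
G(18) = mex({0, 1, 3, 4}) = 2
G(19) = mex({0, 1, 3, 5}) = 2
G(20) = mex({0, 1, 2, 3, 5}) = 4
G(21) = mex({0, 1, 2, 3, 5}) = 4
G(22) = mex({1, 2, 6}) = 0
G(23) = mex({0, 1, 2, 3, 4, 6}) = 5
G(24) = mex({0, 1, 2, 3, 4}) = 5
G(25) = mex({0, 1, 3, 4, 7}) = 2
G(26) = mex({0, 1, 3, 4, 5, 7}) = 2
G(27) = mex({0, 1, 3, 5}) = 2
G(28) = mex({0, 1, 2, 5}) = 3
G(29) = mex({0, 1, 2, 4, 5, 6}) = 3
G(30) = mex({1, 2, 4, 6}) = 0
G(31) = mex({0, 1, 2, 3, 4, 6}) = 5
G(32) = mex({1, 2, 3, 4, 7}) = 0
G(33) = mex({0, 3, 7}) = 1
G(34) = mex({0, 2, 3, 5, 7}) = 1
G(35) = mex({0, 2, 3, 5, 6}) = 1
G(36) = mex({0, 1, 2, 5, 6}) = 3
G(37) = mex({0, 1, 2, 4, 5, 6}) = 3
Therefore G(37) = 3.

3


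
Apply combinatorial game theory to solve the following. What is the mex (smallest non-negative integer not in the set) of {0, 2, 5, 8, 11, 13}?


Set = {0, 2, 5, 8, 11, 13}
0 is in the set.
1 is NOT in the set. This is the mex.
mex = 1

1


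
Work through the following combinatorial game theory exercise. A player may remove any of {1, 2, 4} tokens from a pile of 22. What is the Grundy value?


The subtraction set is S = {1, 2, 4}.
G(k) = mex{ G(k - s) : s in S, s <= k }. We compute iteratively: G(0) = 0.
G(1) = mex({0}) = 1
G(2) = mex({0, 1}) = 2
G(3) = mex({1, 2}) = 0
G(4) = mex({0, 2}) = 1
G(5) = mex({0, 1}) = 2
G(6) = mex({1, 2}) = 0
Observe that G(3)..G(6) = 0, 1, 2, 0 repeats G(0)..G(3) = 0, 1, 2, 0.
For k >= max(S) = 4, G(k) is determined by the previous 4 values G(k-4)..G(k-1); a window of 4 consecutive values has recurred shifted by 3, so by induction G(k + 3) = G(k) for all k >= 0: the sequence is periodic from the start with period 3.
One period: G(0..2) = 0, 1, 2.
22 mod 3 = 1, so G(22) = G(1) = 1.

1


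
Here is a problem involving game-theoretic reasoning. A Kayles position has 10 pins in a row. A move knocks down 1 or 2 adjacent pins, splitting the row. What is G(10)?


Kayles: a move removes 1 or 2 adjacent pins from a contiguous row.
Removing pins from a row of k leaves two independent rows (a, b) with a + b = k - 1 (one pin) or a + b = k - 2 (two pins); an end removal gives a = 0.
By Sprague-Grundy, G(k) = mex{ G(a) XOR G(b) } over all these splits. G(0) = 0.
G(1): splits (0,0):0^0=0 -> mex({0}) = 1
G(2): splits (0,1):0^1=1 (0,0):0^0=0 -> mex({0, 1}) = 2
G(3): splits (0,2):0^2=2 (1,1):1^1=0 (0,1):0^1=1 -> mex({0, 1, 2}) = 3
G(4): splits (0,3):0^3=3 (1,2):1^2=3 (0,2):0^2=2 (1,1):1^1=0 -> mex({0, 2, 3}) = 1
G(5): splits (0,4):0^1=1 (1,3):1^3=2 (2,2):2^2=0 (0,3):0^3=3 (1,2):1^2=3 -> mex({0, 1, 2, 3}) = 4
G(6) = mex({0, 1, 2, 4}) = 3
G(7) = mex({0, 1, 3, 4, 5}) = 2
G(8) = mex({0, 2, 3, 5, 6}) = 1
G(9) = mex({0, 1, 2, 3, 6, 7}) = 4
G(10) = mex({0, 1, 3, 4, 5, 7}) = 2
Therefore G(10) = 2.

2


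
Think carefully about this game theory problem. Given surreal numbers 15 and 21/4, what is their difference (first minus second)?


x = 15, y = 21/4
Converting to common denominator: 4
x = 60/4, y = 21/4
x - y = 15 - 21/4 = 39/4

39/4


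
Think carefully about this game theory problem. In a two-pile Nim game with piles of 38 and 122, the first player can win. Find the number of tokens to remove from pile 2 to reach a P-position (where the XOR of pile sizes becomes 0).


Piles: 38 and 122
Current XOR: 38 XOR 122 = 92 (non-zero, so this is an N-position).
To make the XOR zero, we need to find a move that balances the piles.
For pile 2 (size 122): target = 122 XOR 92 = 38
We reduce pile 2 from 122 to 38.
Tokens removed: 122 - 38 = 84
Verification: 38 XOR 38 = 0

84


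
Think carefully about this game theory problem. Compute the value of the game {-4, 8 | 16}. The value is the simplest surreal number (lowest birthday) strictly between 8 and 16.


Left options: {-4, 8}, max = 8
Right options: {16}, min = 16
All options are numbers and max(Left) < min(Right), so by the simplicity theorem the value is the simplest (earliest-born) number strictly between 8 and 16.
Integers 9 through 15 all lie strictly between 8 and 16.
Among integers, the simplest (lowest birthday = smallest |n|; 0 is born on day 0, +-n on day n) is 9.
No non-integer in the interval can be simpler: if x is a non-integer in the interval, then floor(x) or ceil(x) also lies in the interval (the interval contains an integer), and both are proper prefixes of x's sign expansion, i.e. born earlier. So the game value is 9.
Game value = 9

9


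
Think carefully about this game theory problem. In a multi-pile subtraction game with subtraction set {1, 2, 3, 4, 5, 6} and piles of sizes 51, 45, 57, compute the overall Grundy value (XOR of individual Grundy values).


Subtraction set: {1, 2, 3, 4, 5, 6}
For this subtraction set, G(n) = n mod 7 (period = max + 1 = 7).
Pile 1 (size 51): G(51) = 51 mod 7 = 2
Pile 2 (size 45): G(45) = 45 mod 7 = 3
Pile 3 (size 57): G(57) = 57 mod 7 = 1
Total Grundy value = XOR of all: 2 XOR 3 XOR 1 = 0

0


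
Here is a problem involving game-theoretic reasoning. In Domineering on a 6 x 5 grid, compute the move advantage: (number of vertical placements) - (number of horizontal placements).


Board is 6 x 5 (rows x cols).
Left (vertical) placements: (rows-1) * cols = 5 * 5 = 25
Right (horizontal) placements: rows * (cols-1) = 6 * 4 = 24
Advantage = Left - Right = 25 - 24 = 1

1


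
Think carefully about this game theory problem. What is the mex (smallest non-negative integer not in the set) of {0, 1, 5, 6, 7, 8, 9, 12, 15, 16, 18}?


Set = {0, 1, 5, 6, 7, 8, 9, 12, 15, 16, 18}
0 is in the set.
1 is in the set.
2 is NOT in the set. This is the mex.
mex = 2

2


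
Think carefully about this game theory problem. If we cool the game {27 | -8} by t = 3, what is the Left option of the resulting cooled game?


Original game: {27 | -8} (a switch {a | b} with a > b).
Cooling by t (for t below the temperature (a - b)/2 = 35/2) taxes each move by t: {a | b} cooled by t is {a - t | b + t}.
Cooling amount: t = 3
Cooled Left option: 27 - 3 = 24
Cooled Right option: -8 + 3 = -5
Cooled game: {24 | -5}
Left option = 24

24


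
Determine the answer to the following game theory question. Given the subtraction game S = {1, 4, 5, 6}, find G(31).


The subtraction set is S = {1, 4, 5, 6}.
G(k) = mex{ G(k - s) : s in S, s <= k }. We compute iteratively: G(0) = 0.
G(1) = mex({0}) = 1
G(2) = mex({1}) = 0
G(3) = mex({0}) = 1
G(4) = mex({0, 1}) = 2
G(5) = mex({0, 1, 2}) = 3
G(6) = mex({0, 1, 3}) = 2
G(7) = mex({0, 1, 2}) = 3
G(8) = mex({0, 1, 2, 3}) = 4
G(9) = mex({1, 2, 3, 4}) = 0
G(10) = mex({0, 2, 3}) = 1
G(11) = mex({1, 2, 3}) = 0
G(12) = mex({0, 2, 3, 4}) = 1
G(13) = mex({0, 1, 3, 4}) = 2
G(14) = mex({0, 1, 2, 4}) = 3
Observe that G(9)..G(14) = 0, 1, 0, 1, 2, 3 repeats G(0)..G(5) = 0, 1, 0, 1, 2, 3.
For k >= max(S) = 6, G(k) is determined by the previous 6 values G(k-6)..G(k-1); a window of 6 consecutive values has recurred shifted by 9, so by induction G(k + 9) = G(k) for all k >= 0: the sequence is periodic from the start with period 9.
One period: G(0..8) = 0, 1, 0, 1, 2, 3, 2, 3, 4.
31 mod 9 = 4, so G(31) = G(4) = 2.

2


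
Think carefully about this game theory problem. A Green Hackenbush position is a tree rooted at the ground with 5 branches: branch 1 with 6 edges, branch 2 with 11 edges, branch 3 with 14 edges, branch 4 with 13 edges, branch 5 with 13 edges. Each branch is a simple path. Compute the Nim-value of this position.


The tree has 5 branches from the ground vertex.
In Green Hackenbush, the Nim-value of a simple path of length k is k.
Branch 1: length 6, Nim-value = 6
Branch 2: length 11, Nim-value = 11
Branch 3: length 14, Nim-value = 14
Branch 4: length 13, Nim-value = 13
Branch 5: length 13, Nim-value = 13
Total Nim-value = XOR of all branch values:
0 XOR 6 = 6
6 XOR 11 = 13
13 XOR 14 = 3
3 XOR 13 = 14
14 XOR 13 = 3
Nim-value of the tree = 3

3


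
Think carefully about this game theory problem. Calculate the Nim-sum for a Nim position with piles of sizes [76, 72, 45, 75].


We need the XOR (exclusive or) of all pile sizes.
After XOR-ing pile 1 (size 76): 0 XOR 76 = 76
After XOR-ing pile 2 (size 72): 76 XOR 72 = 4
After XOR-ing pile 3 (size 45): 4 XOR 45 = 41
After XOR-ing pile 4 (size 75): 41 XOR 75 = 98
The Nim-value of this position is 98.

98
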